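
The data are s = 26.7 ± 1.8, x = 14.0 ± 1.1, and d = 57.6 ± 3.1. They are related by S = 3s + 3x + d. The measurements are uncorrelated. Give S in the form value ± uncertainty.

180 ± 7.05

S is a linear combination, so absolute uncertainties add in quadrature:
  (3·δs)² = 29.2;  (3·δx)² = 10.9;  (δd)² = 9.61
δS = √(49.7) = 7.05
S = 180.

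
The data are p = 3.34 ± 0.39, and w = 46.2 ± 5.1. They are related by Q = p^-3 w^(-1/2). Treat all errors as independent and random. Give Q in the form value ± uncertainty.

Products/powers → add relative errors in quadrature, weighted by exponent:
  (-3·δp/p)² = (-3×0.117)² = 0.123;  (−½·δw/w)² = (-0.5×0.110)² = 0.00305
δQ/Q = √(0.126) = 0.355
Q = 0.00395, so δQ = 0.355 × 0.00395 = 0.00140.

0.00395 ± 0.00140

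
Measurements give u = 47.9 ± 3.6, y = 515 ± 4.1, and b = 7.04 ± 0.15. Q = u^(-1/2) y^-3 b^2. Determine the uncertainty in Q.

3.23e-09

Since Q is a product/quotient, work with relative uncertainties:
  (−½·δu/u)² = (-0.5×0.0752)² = 0.00141;  (-3·δy/y)² = (-3×0.00796)² = 0.000570;  (2·δb/b)² = (2×0.0213)² = 0.00182
δQ/Q = √(0.00380) = 0.0616
Q = 5.24e-08, so δQ = 0.0616 × 5.24e-08 = 3.23e-09.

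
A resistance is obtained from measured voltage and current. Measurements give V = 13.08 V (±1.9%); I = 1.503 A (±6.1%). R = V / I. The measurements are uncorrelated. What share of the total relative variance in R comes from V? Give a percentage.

8.84%

(δR/R)² = (1·δV/V)² + (-1·δI/I)²
  V term: (1×0.0190)² = 0.000361
  I term: (-1×0.0610)² = 0.00372
Total = 0.00408. Share from V = 0.000361/0.00408 = 0.0884.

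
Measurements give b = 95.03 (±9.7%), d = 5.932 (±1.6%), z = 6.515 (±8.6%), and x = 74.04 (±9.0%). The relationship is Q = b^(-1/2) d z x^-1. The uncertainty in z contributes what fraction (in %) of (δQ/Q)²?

40.9%

(δQ/Q)² = (−½·δb/b)² + (1·δd/d)² + (1·δz/z)² + (-1·δx/x)²
  b term: (-0.5×0.0970)² = 0.00235
  d term: (1×0.0160)² = 0.000256
  z term: (1×0.0860)² = 0.00740
  x term: (-1×0.0900)² = 0.00810
Total = 0.0181. Share from z = 0.00740/0.0181 = 0.409.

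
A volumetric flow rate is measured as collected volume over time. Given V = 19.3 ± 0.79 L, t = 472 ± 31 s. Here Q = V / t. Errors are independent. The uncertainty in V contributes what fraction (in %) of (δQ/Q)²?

28.0%

(δQ/Q)² = (1·δV/V)² + (-1·δt/t)²
  V term: (1×0.0409)² = 0.00168
  t term: (-1×0.0657)² = 0.00431
Total = 0.00599. Share from V = 0.00168/0.00599 = 0.280.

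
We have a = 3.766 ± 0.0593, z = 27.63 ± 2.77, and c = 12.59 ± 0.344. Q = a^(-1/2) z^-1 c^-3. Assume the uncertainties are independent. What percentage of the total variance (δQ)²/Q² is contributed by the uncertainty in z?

(δQ/Q)² = (−½·δa/a)² + (-1·δz/z)² + (-3·δc/c)²
  a term: (-0.5×0.0157)² = 6.2e-05
  z term: (-1×0.100)² = 0.0101
  c term: (-3×0.0273)² = 0.00672
Total = 0.0168. Share from z = 0.0101/0.0168 = 0.597.

59.7%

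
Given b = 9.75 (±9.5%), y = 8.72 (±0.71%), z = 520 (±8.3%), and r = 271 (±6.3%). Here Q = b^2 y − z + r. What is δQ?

164

Let p = b^2·y = 829. δp/p = √((2·δb/b)² + (1·δy/y)²) = √(0.0361 + 5.04e-05) = 0.190, so δp = 158.
Q = p − z + r: δQ = √(δp² + δz² + δr²) = √(24800 + 1860 + 291) = 164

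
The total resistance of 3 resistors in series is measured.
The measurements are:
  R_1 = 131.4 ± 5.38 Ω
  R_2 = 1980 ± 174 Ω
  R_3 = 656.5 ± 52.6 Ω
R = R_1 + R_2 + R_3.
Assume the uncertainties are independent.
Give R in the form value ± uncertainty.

2768 ± 182 Ω

Absolute uncertainties add in quadrature for a linear combination:
  (δR_1)² = 28.9;  (δR_2)² = 30300;  (δR_3)² = 2770
δR = √(33100) = 182 Ω
R = 2768 Ω.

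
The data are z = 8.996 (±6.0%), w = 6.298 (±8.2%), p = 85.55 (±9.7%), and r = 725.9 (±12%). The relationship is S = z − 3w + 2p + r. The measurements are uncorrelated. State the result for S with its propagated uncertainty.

887.1 ± 88.7

Sums and differences: (δS)² = Σ (cᵢ δxᵢ)².
  (δz)² = 0.291;  (3·δw)² = 2.40;  (2·δp)² = 275;  (δr)² = 7590
δS = √(7870) = 88.7
S = 887.1.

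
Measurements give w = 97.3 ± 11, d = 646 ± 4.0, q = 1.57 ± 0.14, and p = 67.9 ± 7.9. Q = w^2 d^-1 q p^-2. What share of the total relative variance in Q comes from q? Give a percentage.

(δQ/Q)² = (2·δw/w)² + (-1·δd/d)² + (1·δq/q)² + (-2·δp/p)²
  w term: (2×0.113)² = 0.0511
  d term: (-1×0.00619)² = 3.83e-05
  q term: (1×0.0892)² = 0.00795
  p term: (-2×0.116)² = 0.0541
Total = 0.113. Share from q = 0.00795/0.113 = 0.0702.

7.02%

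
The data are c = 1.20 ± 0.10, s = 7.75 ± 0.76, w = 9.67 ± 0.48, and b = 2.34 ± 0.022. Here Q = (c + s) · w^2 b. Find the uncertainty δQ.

257

Let u = c + s = 8.95. δu = √(δc² + δs²) = √(0.0100 + 0.578) = 0.767, so δu/u = 0.0856.
Q is then a monomial in u, w, b:
δQ/Q = √((δu/u)² + (2·δw/w)² + (1·δb/b)²) = √(0.00734 + 0.00986 + 8.84e-05) = 0.131
Q = 1960, so δQ = 0.131 × 1960 = 257.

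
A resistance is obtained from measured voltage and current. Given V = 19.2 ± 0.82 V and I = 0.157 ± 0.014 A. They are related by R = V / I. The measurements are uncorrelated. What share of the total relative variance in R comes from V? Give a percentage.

(δR/R)² = (1·δV/V)² + (-1·δI/I)²
  V term: (1×0.0427)² = 0.00182
  I term: (-1×0.0892)² = 0.00795
Total = 0.00978. Share from V = 0.00182/0.00978 = 0.187.

18.7%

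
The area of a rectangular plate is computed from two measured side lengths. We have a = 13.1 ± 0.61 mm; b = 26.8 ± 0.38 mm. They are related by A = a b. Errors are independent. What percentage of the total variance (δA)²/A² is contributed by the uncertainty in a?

91.5%

(δA/A)² = (1·δa/a)² + (1·δb/b)²
  a term: (1×0.0466)² = 0.00217
  b term: (1×0.0142)² = 0.000201
Total = 0.00237. Share from a = 0.00217/0.00237 = 0.915.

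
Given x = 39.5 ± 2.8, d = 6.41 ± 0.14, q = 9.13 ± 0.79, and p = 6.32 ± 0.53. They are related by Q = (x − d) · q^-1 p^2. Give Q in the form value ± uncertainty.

Let u = x − d = 33.1. δu = √(δx² + δd²) = √(7.84 + 0.0196) = 2.80, so δu/u = 0.0847.
Q is then a monomial in u, q, p:
δQ/Q = √((δu/u)² + (-1·δq/q)² + (2·δp/p)²) = √(0.00718 + 0.00749 + 0.0281) = 0.207
Q = 145, so δQ = 0.207 × 145 = 29.9.

145 ± 29.9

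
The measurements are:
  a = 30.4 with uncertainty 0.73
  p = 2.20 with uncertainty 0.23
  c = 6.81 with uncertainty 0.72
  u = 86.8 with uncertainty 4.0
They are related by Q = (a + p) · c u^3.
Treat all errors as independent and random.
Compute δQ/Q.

0.176

Let w = a + p = 32.6. δw = √(δa² + δp²) = √(0.533 + 0.0529) = 0.765, so δw/w = 0.0235.
Q is then a monomial in w, c, u:
δQ/Q = √((δw/w)² + (1·δc/c)² + (3·δu/u)²) = √(0.000551 + 0.0112 + 0.0191) = 0.176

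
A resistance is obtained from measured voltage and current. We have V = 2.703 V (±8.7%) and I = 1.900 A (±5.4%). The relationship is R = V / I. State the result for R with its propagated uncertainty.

1.423 ± 0.146 Ω

R is a product of powers, so relative uncertainties combine in quadrature:
  (1·δV/V)² = (1×0.0870)² = 0.00757;  (-1·δI/I)² = (-1×0.0540)² = 0.00292
δR/R = √(0.0105) = 0.102
R = 1.423 Ω, so δR = 0.102 × 1.423 = 0.146 Ω.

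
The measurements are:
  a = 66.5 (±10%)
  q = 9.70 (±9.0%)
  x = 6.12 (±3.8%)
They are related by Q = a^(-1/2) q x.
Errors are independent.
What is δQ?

0.799

Products/powers → add relative errors in quadrature, weighted by exponent:
  (−½·δa/a)² = (-0.5×0.100)² = 0.00250;  (1·δq/q)² = (1×0.0900)² = 0.00810;  (1·δx/x)² = (1×0.0380)² = 0.00144
δQ/Q = √(0.0120) = 0.110
Q = 7.28, so δQ = 0.110 × 7.28 = 0.799.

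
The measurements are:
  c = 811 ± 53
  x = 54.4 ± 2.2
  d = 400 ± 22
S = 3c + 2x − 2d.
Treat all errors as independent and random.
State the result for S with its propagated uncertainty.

For a sum/difference, combine absolute errors in quadrature:
  (3·δc)² = 25300;  (2·δx)² = 19.4;  (2·δd)² = 1940
δS = √(27200) = 165
S = 1740.

1740 ± 165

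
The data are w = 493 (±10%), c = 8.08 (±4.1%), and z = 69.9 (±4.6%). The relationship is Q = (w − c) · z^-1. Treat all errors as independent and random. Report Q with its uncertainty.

6.94 ± 0.774

Let u = w − c = 485. δu = √(δw² + δc²) = √(2430 + 0.110) = 49.3, so δu/u = 0.102.
Q is then a monomial in u, z:
δQ/Q = √((δu/u)² + (-1·δz/z)²) = √(0.0103 + 0.00212) = 0.112
Q = 6.94, so δQ = 0.112 × 6.94 = 0.774.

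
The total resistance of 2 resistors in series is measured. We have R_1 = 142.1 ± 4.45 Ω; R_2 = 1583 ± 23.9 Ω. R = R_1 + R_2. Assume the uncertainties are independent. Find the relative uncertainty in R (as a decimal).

0.0141

Absolute uncertainties add in quadrature for a linear combination:
  (δR_1)² = 19.8;  (δR_2)² = 571
δR = √(591) = 24.3 Ω
R = 1725 Ω, so δR/R = 24.3/1725 = 0.0141.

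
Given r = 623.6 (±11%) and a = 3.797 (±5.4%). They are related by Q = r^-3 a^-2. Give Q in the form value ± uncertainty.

(2.860 ± 0.993) × 10^-10

For a monomial Q ∝ r^-3, a^-2, fractional errors add in quadrature:
  (-3·δr/r)² = (-3×0.110)² = 0.109;  (-2·δa/a)² = (-2×0.0540)² = 0.0117
δQ/Q = √(0.121) = 0.347
Q = 2.86e-10, so δQ = 0.347 × 2.86e-10 = 9.93e-11.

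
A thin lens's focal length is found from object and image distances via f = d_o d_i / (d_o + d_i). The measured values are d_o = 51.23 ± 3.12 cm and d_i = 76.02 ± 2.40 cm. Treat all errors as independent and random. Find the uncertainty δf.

∂f/∂d_o = (d_i/(d_o+d_i))² = 0.357;  ∂f/∂d_i = (d_o/(d_o+d_i))² = 0.162
δf = √((∂f/∂d_o · δd_o)² + (∂f/∂d_i · δd_i)²) = √(1.24 + 0.151) = 1.18 cm

1.18 cm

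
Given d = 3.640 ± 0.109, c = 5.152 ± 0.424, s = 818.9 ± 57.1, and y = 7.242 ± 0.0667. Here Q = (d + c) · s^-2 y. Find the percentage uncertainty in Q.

14.8%

Let u = d + c = 8.792. δu = √(δd² + δc²) = √(0.0119 + 0.180) = 0.438, so δu/u = 0.0498.
Q is then a monomial in u, s, y:
δQ/Q = √((δu/u)² + (-2·δs/s)² + (1·δy/y)²) = √(0.00248 + 0.0194 + 8.48e-05) = 0.148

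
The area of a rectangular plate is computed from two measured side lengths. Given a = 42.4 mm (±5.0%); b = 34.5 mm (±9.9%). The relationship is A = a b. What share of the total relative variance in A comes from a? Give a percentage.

(δA/A)² = (1·δa/a)² + (1·δb/b)²
  a term: (1×0.0500)² = 0.00250
  b term: (1×0.0990)² = 0.00980
Total = 0.0123. Share from a = 0.00250/0.0123 = 0.203.

20.3%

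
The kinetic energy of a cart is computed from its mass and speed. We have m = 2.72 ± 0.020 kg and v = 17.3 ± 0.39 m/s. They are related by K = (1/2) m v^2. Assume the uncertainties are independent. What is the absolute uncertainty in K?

18.6 J

Relative error in a monomial: (δK/K)² = Σ (nᵢ · δxᵢ/xᵢ)².
  (1·δm/m)² = (1×0.00735)² = 5.41e-05;  (2·δv/v)² = (2×0.0225)² = 0.00203
δK/K = √(0.00209) = 0.0457
K = 407 J, so δK = 0.0457 × 407 = 18.6 J.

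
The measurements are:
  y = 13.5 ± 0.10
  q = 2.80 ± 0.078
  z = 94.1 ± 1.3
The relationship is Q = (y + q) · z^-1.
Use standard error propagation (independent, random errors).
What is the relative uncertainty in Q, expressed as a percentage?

1.59%

Let u = y + q = 16.3. δu = √(δy² + δq²) = √(0.0100 + 0.00608) = 0.127, so δu/u = 0.00778.
Q is then a monomial in u, z:
δQ/Q = √((δu/u)² + (-1·δz/z)²) = √(6.05e-05 + 0.000191) = 0.0159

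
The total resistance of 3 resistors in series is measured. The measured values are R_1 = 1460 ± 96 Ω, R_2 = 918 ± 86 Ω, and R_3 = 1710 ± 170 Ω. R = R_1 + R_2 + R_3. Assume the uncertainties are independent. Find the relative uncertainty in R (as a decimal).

R is a linear combination, so absolute uncertainties add in quadrature:
  (δR_1)² = 9220;  (δR_2)² = 7400;  (δR_3)² = 28900
δR = √(45500) = 213 Ω
R = 4090 Ω, so δR/R = 213/4090 = 0.0522.

0.0522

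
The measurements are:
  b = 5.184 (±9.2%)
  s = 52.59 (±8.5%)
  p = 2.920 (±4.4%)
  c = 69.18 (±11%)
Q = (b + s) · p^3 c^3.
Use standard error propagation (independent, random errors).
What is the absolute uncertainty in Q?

Let u = b + s = 57.77. δu = √(δb² + δs²) = √(0.227 + 20.0) = 4.50, so δu/u = 0.0778.
Q is then a monomial in u, p, c:
δQ/Q = √((δu/u)² + (3·δp/p)² + (3·δc/c)²) = √(0.00605 + 0.0174 + 0.109) = 0.364
Q = 4.762e+08, so δQ = 0.364 × 4.762e+08 = 1.73e+08.

1.73e+08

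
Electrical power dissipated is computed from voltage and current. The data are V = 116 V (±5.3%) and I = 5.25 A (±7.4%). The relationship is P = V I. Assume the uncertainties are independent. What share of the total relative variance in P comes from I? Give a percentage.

(δP/P)² = (1·δV/V)² + (1·δI/I)²
  V term: (1×0.0530)² = 0.00281
  I term: (1×0.0740)² = 0.00548
Total = 0.00829. Share from I = 0.00548/0.00829 = 0.661.

66.1%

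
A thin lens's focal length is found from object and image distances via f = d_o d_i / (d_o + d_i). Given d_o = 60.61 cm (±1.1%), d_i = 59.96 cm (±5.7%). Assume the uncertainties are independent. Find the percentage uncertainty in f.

∂f/∂d_o = (d_i/(d_o+d_i))² = 0.247;  ∂f/∂d_i = (d_o/(d_o+d_i))² = 0.253
δf = √((∂f/∂d_o · δd_o)² + (∂f/∂d_i · δd_i)²) = √(0.0272 + 0.746) = 0.879 cm
f = 30.14 cm, so δf/f = 0.879/30.14 = 0.0292.

2.92%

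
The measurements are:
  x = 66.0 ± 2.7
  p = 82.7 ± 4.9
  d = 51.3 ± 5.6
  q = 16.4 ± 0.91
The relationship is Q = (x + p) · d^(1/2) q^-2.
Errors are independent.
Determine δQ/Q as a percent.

Let u = x + p = 149. δu = √(δx² + δp²) = √(7.29 + 24.0) = 5.59, so δu/u = 0.0376.
Q is then a monomial in u, d, q:
δQ/Q = √((δu/u)² + (½·δd/d)² + (-2·δq/q)²) = √(0.00142 + 0.00298 + 0.0123) = 0.129

12.9%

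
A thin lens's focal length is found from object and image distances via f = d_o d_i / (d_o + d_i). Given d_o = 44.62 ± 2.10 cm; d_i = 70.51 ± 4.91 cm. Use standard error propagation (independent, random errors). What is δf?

∂f/∂d_o = (d_i/(d_o+d_i))² = 0.375;  ∂f/∂d_i = (d_o/(d_o+d_i))² = 0.150
δf = √((∂f/∂d_o · δd_o)² + (∂f/∂d_i · δd_i)²) = √(0.620 + 0.544) = 1.08 cm

1.08 cm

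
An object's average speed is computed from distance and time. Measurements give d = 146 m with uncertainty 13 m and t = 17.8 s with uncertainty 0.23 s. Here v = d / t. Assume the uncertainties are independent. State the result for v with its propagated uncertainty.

Each factor contributes (exponent × relative error)² to (δv/v)²:
  (1·δd/d)² = (1×0.0890)² = 0.00793;  (-1·δt/t)² = (-1×0.0129)² = 0.000167
δv/v = √(0.00810) = 0.0900
v = 8.20 m/s, so δv = 0.0900 × 8.20 = 0.738 m/s.

8.20 ± 0.738 m/s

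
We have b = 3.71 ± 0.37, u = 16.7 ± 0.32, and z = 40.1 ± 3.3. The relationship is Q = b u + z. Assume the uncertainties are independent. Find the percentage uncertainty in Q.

6.96%

Let p = b·u = 62.0. δp/p = √((1·δb/b)² + (1·δu/u)²) = √(0.00995 + 0.000367) = 0.102, so δp = 6.29.
Q = p + z: δQ = √(δp² + δz²) = √(39.6 + 10.9) = 7.10
Q = 102, so δQ/Q = 7.10/102 = 0.0696.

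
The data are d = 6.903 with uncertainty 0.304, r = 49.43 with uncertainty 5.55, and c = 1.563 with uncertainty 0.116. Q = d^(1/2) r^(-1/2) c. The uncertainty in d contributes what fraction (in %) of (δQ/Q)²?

(δQ/Q)² = (½·δd/d)² + (−½·δr/r)² + (1·δc/c)²
  d term: (0.5×0.0440)² = 0.000485
  r term: (-0.5×0.112)² = 0.00315
  c term: (1×0.0742)² = 0.00551
Total = 0.00914. Share from d = 0.000485/0.00914 = 0.0530.

5.30%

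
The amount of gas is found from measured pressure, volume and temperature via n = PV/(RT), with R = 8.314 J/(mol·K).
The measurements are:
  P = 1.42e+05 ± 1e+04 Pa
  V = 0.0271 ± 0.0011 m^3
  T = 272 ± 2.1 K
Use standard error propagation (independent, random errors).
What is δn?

Products/powers → add relative errors in quadrature, weighted by exponent:
  (1·δP/P)² = (1×0.0704)² = 0.00496;  (1·δV/V)² = (1×0.0406)² = 0.00165;  (-1·δT/T)² = (-1×0.00772)² = 5.96e-05
δn/n = √(0.00667) = 0.0816
n = 1.70 mol, so δn = 0.0816 × 1.70 = 0.139 mol.

0.139 mol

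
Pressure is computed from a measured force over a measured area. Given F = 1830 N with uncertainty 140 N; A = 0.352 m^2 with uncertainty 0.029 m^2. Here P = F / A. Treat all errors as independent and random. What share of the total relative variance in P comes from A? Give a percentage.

53.7%

(δP/P)² = (1·δF/F)² + (-1·δA/A)²
  F term: (1×0.0765)² = 0.00585
  A term: (-1×0.0824)² = 0.00679
Total = 0.0126. Share from A = 0.00679/0.0126 = 0.537.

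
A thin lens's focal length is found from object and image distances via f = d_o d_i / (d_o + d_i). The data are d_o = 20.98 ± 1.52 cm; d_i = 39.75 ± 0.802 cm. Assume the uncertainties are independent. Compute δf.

∂f/∂d_o = (d_i/(d_o+d_i))² = 0.428;  ∂f/∂d_i = (d_o/(d_o+d_i))² = 0.119
δf = √((∂f/∂d_o · δd_o)² + (∂f/∂d_i · δd_i)²) = √(0.424 + 0.00916) = 0.658 cm

0.658 cm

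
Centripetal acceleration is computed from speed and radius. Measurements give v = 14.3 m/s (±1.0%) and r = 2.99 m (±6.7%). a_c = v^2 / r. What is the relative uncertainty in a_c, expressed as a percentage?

Since a_c is a product/quotient, work with relative uncertainties:
  (2·δv/v)² = (2×0.0100)² = 0.000400;  (-1·δr/r)² = (-1×0.0670)² = 0.00449
δa_c/a_c = √(0.00489) = 0.0699

6.99%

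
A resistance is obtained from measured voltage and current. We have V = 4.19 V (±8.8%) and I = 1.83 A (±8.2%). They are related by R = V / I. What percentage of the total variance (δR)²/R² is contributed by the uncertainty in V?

(δR/R)² = (1·δV/V)² + (-1·δI/I)²
  V term: (1×0.0880)² = 0.00774
  I term: (-1×0.0820)² = 0.00672
Total = 0.0145. Share from V = 0.00774/0.0145 = 0.535.

53.5%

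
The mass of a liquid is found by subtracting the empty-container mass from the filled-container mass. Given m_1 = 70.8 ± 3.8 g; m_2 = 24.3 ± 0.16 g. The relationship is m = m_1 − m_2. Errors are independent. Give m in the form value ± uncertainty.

46.5 ± 3.80 g

Absolute uncertainties add in quadrature for a linear combination:
  (δm_1)² = 14.4;  (δm_2)² = 0.0256
δm = √(14.5) = 3.80 g
m = 46.5 g.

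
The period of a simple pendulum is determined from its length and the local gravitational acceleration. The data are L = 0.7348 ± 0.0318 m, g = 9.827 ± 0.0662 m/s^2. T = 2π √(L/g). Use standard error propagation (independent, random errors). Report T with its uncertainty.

For a monomial T ∝ L^(1/2), g^(-1/2), fractional errors add in quadrature:
  (½·δL/L)² = (0.5×0.0433)² = 0.000468;  (−½·δg/g)² = (-0.5×0.00674)² = 1.13e-05
δT/T = √(0.000480) = 0.0219
T = 1.718 s, so δT = 0.0219 × 1.718 = 0.0376 s.

1.718 ± 0.0376 s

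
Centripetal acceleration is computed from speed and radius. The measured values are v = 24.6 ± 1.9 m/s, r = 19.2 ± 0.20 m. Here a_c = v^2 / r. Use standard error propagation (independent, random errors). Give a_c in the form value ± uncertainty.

31.5 ± 4.88 m/s^2

Each factor contributes (exponent × relative error)² to (δa_c/a_c)²:
  (2·δv/v)² = (2×0.0772)² = 0.0239;  (-1·δr/r)² = (-1×0.0104)² = 0.000109
δa_c/a_c = √(0.0240) = 0.155
a_c = 31.5 m/s^2, so δa_c = 0.155 × 31.5 = 4.88 m/s^2.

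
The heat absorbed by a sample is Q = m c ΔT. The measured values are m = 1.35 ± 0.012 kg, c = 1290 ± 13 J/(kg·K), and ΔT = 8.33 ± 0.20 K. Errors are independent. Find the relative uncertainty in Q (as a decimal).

Q is a product of powers, so relative uncertainties combine in quadrature:
  (1·δm/m)² = (1×0.00889)² = 7.9e-05;  (1·δc/c)² = (1×0.0101)² = 0.000102;  (1·δΔT/ΔT)² = (1×0.0240)² = 0.000576
δQ/Q = √(0.000757) = 0.0275

0.0275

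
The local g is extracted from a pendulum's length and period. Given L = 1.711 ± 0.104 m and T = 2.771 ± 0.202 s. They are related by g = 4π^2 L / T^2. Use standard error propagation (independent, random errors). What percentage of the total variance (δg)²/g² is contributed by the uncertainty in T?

85.2%

(δg/g)² = (1·δL/L)² + (-2·δT/T)²
  L term: (1×0.0608)² = 0.00369
  T term: (-2×0.0729)² = 0.0213
Total = 0.0250. Share from T = 0.0213/0.0250 = 0.852.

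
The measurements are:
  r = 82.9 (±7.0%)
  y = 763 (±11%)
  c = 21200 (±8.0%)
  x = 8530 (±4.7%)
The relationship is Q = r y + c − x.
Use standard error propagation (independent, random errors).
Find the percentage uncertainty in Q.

Let p = r·y = 63300. δp/p = √((1·δr/r)² + (1·δy/y)²) = √(0.00490 + 0.0121) = 0.130, so δp = 8250.
Q = p + c − x: δQ = √(δp² + δc² + δx²) = √(6.8e+07 + 2.88e+06 + 1.61e+05) = 8430
Q = 75900, so δQ/Q = 8430/75900 = 0.111.

11.1%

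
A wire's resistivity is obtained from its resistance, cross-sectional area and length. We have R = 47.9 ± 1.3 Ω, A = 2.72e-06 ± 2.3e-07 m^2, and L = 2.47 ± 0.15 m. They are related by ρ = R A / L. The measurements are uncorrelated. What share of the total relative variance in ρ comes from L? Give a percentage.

31.9%

(δρ/ρ)² = (1·δR/R)² + (1·δA/A)² + (-1·δL/L)²
  R term: (1×0.0271)² = 0.000737
  A term: (1×0.0846)² = 0.00715
  L term: (-1×0.0607)² = 0.00369
Total = 0.0116. Share from L = 0.00369/0.0116 = 0.319.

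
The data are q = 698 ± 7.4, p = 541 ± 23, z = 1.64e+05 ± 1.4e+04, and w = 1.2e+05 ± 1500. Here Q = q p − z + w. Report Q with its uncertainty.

Let h = q·p = 3.78e+05. δh/h = √((1·δq/q)² + (1·δp/p)²) = √(0.000112 + 0.00181) = 0.0438, so δh = 16500.
Q = h − z + w: δQ = √(δh² + δz² + δw²) = √(2.74e+08 + 1.96e+08 + 2.25e+06) = 21700
Q = 3.34e+05.

(3.34 ± 0.217) × 10^5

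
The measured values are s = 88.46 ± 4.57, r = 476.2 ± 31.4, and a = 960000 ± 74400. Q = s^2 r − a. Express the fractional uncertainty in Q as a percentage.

16.7%

Let p = s^2·r = 3.726e+06. δp/p = √((2·δs/s)² + (1·δr/r)²) = √(0.0107 + 0.00435) = 0.123, so δp = 4.57e+05.
Q = p − a: δQ = √(δp² + δa²) = √(2.09e+11 + 5.54e+09) = 4.63e+05
Q = 2.766e+06, so δQ/Q = 4.63e+05/2.766e+06 = 0.167.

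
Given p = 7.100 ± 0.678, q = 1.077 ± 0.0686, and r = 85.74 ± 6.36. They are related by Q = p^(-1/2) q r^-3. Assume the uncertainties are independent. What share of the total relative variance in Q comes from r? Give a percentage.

88.7%

(δQ/Q)² = (−½·δp/p)² + (1·δq/q)² + (-3·δr/r)²
  p term: (-0.5×0.0955)² = 0.00228
  q term: (1×0.0637)² = 0.00406
  r term: (-3×0.0742)² = 0.0495
Total = 0.0559. Share from r = 0.0495/0.0559 = 0.887.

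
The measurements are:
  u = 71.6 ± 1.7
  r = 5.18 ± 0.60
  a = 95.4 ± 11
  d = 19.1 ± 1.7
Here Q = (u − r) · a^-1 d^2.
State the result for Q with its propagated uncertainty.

Let w = u − r = 66.4. δw = √(δu² + δr²) = √(2.89 + 0.360) = 1.80, so δw/w = 0.0271.
Q is then a monomial in w, a, d:
δQ/Q = √((δw/w)² + (-1·δa/a)² + (2·δd/d)²) = √(0.000737 + 0.0133 + 0.0317) = 0.214
Q = 254, so δQ = 0.214 × 254 = 54.3.

254 ± 54.3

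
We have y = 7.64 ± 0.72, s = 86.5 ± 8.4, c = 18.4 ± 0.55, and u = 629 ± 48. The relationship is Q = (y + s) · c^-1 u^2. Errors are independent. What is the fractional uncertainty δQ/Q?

0.179

Let w = y + s = 94.1. δw = √(δy² + δs²) = √(0.518 + 70.6) = 8.43, so δw/w = 0.0896.
Q is then a monomial in w, c, u:
δQ/Q = √((δw/w)² + (-1·δc/c)² + (2·δu/u)²) = √(0.00802 + 0.000893 + 0.0233) = 0.179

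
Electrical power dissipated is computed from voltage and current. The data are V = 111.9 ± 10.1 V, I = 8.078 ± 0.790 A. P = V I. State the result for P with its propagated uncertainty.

903.9 ± 120 W

P is a product of powers, so relative uncertainties combine in quadrature:
  (1·δV/V)² = (1×0.0903)² = 0.00815;  (1·δI/I)² = (1×0.0978)² = 0.00956
δP/P = √(0.0177) = 0.133
P = 903.9 W, so δP = 0.133 × 903.9 = 120 W.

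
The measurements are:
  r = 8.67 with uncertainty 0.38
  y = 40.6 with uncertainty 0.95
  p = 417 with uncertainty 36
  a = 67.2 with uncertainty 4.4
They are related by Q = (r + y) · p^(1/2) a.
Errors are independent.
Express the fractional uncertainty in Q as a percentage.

8.11%

Let u = r + y = 49.3. δu = √(δr² + δy²) = √(0.144 + 0.902) = 1.02, so δu/u = 0.0208.
Q is then a monomial in u, p, a:
δQ/Q = √((δu/u)² + (½·δp/p)² + (1·δa/a)²) = √(0.000431 + 0.00186 + 0.00429) = 0.0811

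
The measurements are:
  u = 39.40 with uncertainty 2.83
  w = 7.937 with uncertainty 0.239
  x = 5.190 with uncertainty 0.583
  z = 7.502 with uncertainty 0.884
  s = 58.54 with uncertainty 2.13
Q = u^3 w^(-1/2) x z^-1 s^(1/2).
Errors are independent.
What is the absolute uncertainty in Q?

31200

Relative error in a monomial: (δQ/Q)² = Σ (nᵢ · δxᵢ/xᵢ)².
  (3·δu/u)² = (3×0.0718)² = 0.0464;  (−½·δw/w)² = (-0.5×0.0301)² = 0.000227;  (1·δx/x)² = (1×0.112)² = 0.0126;  (-1·δz/z)² = (-1×0.118)² = 0.0139;  (½·δs/s)² = (0.5×0.0364)² = 0.000331
δQ/Q = √(0.0735) = 0.271
Q = 114900, so δQ = 0.271 × 114900 = 31200.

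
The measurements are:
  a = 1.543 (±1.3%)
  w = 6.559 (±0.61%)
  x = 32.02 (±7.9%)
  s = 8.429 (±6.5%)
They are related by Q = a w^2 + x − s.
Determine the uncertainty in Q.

2.85

Let p = a·w^2 = 66.38. δp/p = √((1·δa/a)² + (2·δw/w)²) = √(0.000169 + 0.000149) = 0.0178, so δp = 1.18.
Q = p + x − s: δQ = √(δp² + δx² + δs²) = √(1.40 + 6.40 + 0.300) = 2.85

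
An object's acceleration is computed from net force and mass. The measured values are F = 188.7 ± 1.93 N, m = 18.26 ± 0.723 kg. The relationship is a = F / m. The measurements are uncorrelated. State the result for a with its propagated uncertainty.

Each factor contributes (exponent × relative error)² to (δa/a)²:
  (1·δF/F)² = (1×0.0102)² = 0.000105;  (-1·δm/m)² = (-1×0.0396)² = 0.00157
δa/a = √(0.00167) = 0.0409
a = 10.33 m/s^2, so δa = 0.0409 × 10.33 = 0.423 m/s^2.

10.33 ± 0.423 m/s^2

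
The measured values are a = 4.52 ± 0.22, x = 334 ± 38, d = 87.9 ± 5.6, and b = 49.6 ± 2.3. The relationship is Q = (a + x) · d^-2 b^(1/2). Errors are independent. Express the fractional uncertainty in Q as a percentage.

17.1%

Let u = a + x = 339. δu = √(δa² + δx²) = √(0.0484 + 1440) = 38.0, so δu/u = 0.112.
Q is then a monomial in u, d, b:
δQ/Q = √((δu/u)² + (-2·δd/d)² + (½·δb/b)²) = √(0.0126 + 0.0162 + 0.000538) = 0.171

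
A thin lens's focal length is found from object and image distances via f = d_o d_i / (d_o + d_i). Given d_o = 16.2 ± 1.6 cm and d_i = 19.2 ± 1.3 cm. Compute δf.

0.544 cm

∂f/∂d_o = (d_i/(d_o+d_i))² = 0.294;  ∂f/∂d_i = (d_o/(d_o+d_i))² = 0.209
δf = √((∂f/∂d_o · δd_o)² + (∂f/∂d_i · δd_i)²) = √(0.222 + 0.0741) = 0.544 cm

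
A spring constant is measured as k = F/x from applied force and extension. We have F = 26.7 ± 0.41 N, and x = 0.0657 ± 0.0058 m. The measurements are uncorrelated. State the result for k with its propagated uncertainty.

406 ± 36.4 N/m

Products/powers → add relative errors in quadrature, weighted by exponent:
  (1·δF/F)² = (1×0.0154)² = 0.000236;  (-1·δx/x)² = (-1×0.0883)² = 0.00779
δk/k = √(0.00803) = 0.0896
k = 406 N/m, so δk = 0.0896 × 406 = 36.4 N/m.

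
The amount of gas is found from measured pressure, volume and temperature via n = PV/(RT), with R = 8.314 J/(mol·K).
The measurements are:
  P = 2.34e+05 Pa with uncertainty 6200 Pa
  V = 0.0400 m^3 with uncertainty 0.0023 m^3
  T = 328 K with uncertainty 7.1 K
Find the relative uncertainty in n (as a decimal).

0.0669

Products/powers → add relative errors in quadrature, weighted by exponent:
  (1·δP/P)² = (1×0.0265)² = 0.000702;  (1·δV/V)² = (1×0.0575)² = 0.00331;  (-1·δT/T)² = (-1×0.0216)² = 0.000469
δn/n = √(0.00448) = 0.0669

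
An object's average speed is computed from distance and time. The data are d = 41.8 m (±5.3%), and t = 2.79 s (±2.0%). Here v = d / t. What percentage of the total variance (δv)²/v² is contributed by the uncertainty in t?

12.5%

(δv/v)² = (1·δd/d)² + (-1·δt/t)²
  d term: (1×0.0530)² = 0.00281
  t term: (-1×0.0200)² = 0.000400
Total = 0.00321. Share from t = 0.000400/0.00321 = 0.125.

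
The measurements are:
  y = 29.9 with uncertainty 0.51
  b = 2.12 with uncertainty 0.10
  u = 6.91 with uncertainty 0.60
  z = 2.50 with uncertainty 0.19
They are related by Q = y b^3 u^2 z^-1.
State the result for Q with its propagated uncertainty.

Products/powers → add relative errors in quadrature, weighted by exponent:
  (1·δy/y)² = (1×0.0171)² = 0.000291;  (3·δb/b)² = (3×0.0472)² = 0.0200;  (2·δu/u)² = (2×0.0868)² = 0.0302;  (-1·δz/z)² = (-1×0.0760)² = 0.00578
δQ/Q = √(0.0563) = 0.237
Q = 5440, so δQ = 0.237 × 5440 = 1290.

5440 ± 1290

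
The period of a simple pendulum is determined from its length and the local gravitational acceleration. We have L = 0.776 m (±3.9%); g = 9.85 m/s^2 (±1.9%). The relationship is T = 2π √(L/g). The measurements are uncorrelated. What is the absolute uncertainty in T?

For a monomial T ∝ L^(1/2), g^(-1/2), fractional errors add in quadrature:
  (½·δL/L)² = (0.5×0.0390)² = 0.000380;  (−½·δg/g)² = (-0.5×0.0190)² = 9.02e-05
δT/T = √(0.000470) = 0.0217
T = 1.76 s, so δT = 0.0217 × 1.76 = 0.0383 s.

0.0383 s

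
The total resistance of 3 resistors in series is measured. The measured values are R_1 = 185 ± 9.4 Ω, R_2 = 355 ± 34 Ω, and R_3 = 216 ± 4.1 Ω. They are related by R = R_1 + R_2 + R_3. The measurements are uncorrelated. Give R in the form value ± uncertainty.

For a sum/difference, combine absolute errors in quadrature:
  (δR_1)² = 88.4;  (δR_2)² = 1160;  (δR_3)² = 16.8
δR = √(1260) = 35.5 Ω
R = 756 Ω.

756 ± 35.5 Ω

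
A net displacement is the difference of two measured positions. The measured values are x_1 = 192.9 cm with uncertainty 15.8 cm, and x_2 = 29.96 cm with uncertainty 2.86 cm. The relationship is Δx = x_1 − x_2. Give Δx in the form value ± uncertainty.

Absolute uncertainties add in quadrature for a linear combination:
  (δx_1)² = 250;  (δx_2)² = 8.18
δΔx = √(258) = 16.1 cm
Δx = 162.9 cm.

162.9 ± 16.1 cm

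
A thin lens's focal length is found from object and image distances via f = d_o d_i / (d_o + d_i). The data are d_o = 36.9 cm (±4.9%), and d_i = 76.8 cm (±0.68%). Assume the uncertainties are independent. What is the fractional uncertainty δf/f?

∂f/∂d_o = (d_i/(d_o+d_i))² = 0.456;  ∂f/∂d_i = (d_o/(d_o+d_i))² = 0.105
δf = √((∂f/∂d_o · δd_o)² + (∂f/∂d_i · δd_i)²) = √(0.681 + 0.00303) = 0.827 cm
f = 24.9 cm, so δf/f = 0.827/24.9 = 0.0332.

0.0332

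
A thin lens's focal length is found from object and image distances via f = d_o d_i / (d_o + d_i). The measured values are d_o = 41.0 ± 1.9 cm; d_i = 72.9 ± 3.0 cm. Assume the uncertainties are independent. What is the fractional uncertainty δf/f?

0.0332

∂f/∂d_o = (d_i/(d_o+d_i))² = 0.410;  ∂f/∂d_i = (d_o/(d_o+d_i))² = 0.130
δf = √((∂f/∂d_o · δd_o)² + (∂f/∂d_i · δd_i)²) = √(0.606 + 0.151) = 0.870 cm
f = 26.2 cm, so δf/f = 0.870/26.2 = 0.0332.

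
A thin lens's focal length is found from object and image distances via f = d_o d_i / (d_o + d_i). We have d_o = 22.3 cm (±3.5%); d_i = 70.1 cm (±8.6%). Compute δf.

∂f/∂d_o = (d_i/(d_o+d_i))² = 0.576;  ∂f/∂d_i = (d_o/(d_o+d_i))² = 0.0582
δf = √((∂f/∂d_o · δd_o)² + (∂f/∂d_i · δd_i)²) = √(0.202 + 0.123) = 0.570 cm

0.570 cm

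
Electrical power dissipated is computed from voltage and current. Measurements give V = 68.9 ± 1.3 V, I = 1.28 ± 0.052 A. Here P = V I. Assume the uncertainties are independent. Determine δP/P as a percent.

4.48%

Since P is a product/quotient, work with relative uncertainties:
  (1·δV/V)² = (1×0.0189)² = 0.000356;  (1·δI/I)² = (1×0.0406)² = 0.00165
δP/P = √(0.00201) = 0.0448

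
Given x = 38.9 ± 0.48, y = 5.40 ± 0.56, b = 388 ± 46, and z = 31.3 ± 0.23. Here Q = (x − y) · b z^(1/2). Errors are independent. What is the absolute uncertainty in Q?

Let u = x − y = 33.5. δu = √(δx² + δy²) = √(0.230 + 0.314) = 0.738, so δu/u = 0.0220.
Q is then a monomial in u, b, z:
δQ/Q = √((δu/u)² + (1·δb/b)² + (½·δz/z)²) = √(0.000485 + 0.0141 + 1.35e-05) = 0.121
Q = 72700, so δQ = 0.121 × 72700 = 8770.

8770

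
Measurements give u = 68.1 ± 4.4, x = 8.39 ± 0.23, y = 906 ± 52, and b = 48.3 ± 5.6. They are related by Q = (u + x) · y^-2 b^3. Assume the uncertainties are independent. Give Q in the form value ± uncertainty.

10.5 ± 3.89

Let w = u + x = 76.5. δw = √(δu² + δx²) = √(19.4 + 0.0529) = 4.41, so δw/w = 0.0576.
Q is then a monomial in w, y, b:
δQ/Q = √((δw/w)² + (-2·δy/y)² + (3·δb/b)²) = √(0.00332 + 0.0132 + 0.121) = 0.371
Q = 10.5, so δQ = 0.371 × 10.5 = 3.89.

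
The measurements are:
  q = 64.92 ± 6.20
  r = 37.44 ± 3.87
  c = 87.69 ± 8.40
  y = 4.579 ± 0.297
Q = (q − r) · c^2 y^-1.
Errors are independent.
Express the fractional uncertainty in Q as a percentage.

33.4%

Let u = q − r = 27.48. δu = √(δq² + δr²) = √(38.4 + 15.0) = 7.31, so δu/u = 0.266.
Q is then a monomial in u, c, y:
δQ/Q = √((δu/u)² + (2·δc/c)² + (-1·δy/y)²) = √(0.0707 + 0.0367 + 0.00421) = 0.334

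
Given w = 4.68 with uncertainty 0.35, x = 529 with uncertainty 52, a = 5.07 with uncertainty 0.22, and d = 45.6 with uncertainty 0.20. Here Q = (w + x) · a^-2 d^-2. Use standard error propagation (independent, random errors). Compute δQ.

Let u = w + x = 534. δu = √(δw² + δx²) = √(0.122 + 2700) = 52.0, so δu/u = 0.0974.
Q is then a monomial in u, a, d:
δQ/Q = √((δu/u)² + (-2·δa/a)² + (-2·δd/d)²) = √(0.00949 + 0.00753 + 7.69e-05) = 0.131
Q = 0.00998, so δQ = 0.131 × 0.00998 = 0.00131.

0.00131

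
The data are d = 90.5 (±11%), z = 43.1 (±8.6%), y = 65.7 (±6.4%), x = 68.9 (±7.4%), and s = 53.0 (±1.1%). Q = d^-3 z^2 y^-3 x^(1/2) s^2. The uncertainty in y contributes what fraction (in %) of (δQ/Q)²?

20.8%

(δQ/Q)² = (-3·δd/d)² + (2·δz/z)² + (-3·δy/y)² + (½·δx/x)² + (2·δs/s)²
  d term: (-3×0.110)² = 0.109
  z term: (2×0.0860)² = 0.0296
  y term: (-3×0.0640)² = 0.0369
  x term: (0.5×0.0740)² = 0.00137
  s term: (2×0.0110)² = 0.000484
Total = 0.177. Share from y = 0.0369/0.177 = 0.208.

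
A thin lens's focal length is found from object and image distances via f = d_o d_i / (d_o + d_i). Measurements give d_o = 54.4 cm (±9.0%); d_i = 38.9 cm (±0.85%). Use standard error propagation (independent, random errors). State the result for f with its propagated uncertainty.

∂f/∂d_o = (d_i/(d_o+d_i))² = 0.174;  ∂f/∂d_i = (d_o/(d_o+d_i))² = 0.340
δf = √((∂f/∂d_o · δd_o)² + (∂f/∂d_i · δd_i)²) = √(0.724 + 0.0126) = 0.858 cm
f = 22.7 cm.

22.7 ± 0.858 cm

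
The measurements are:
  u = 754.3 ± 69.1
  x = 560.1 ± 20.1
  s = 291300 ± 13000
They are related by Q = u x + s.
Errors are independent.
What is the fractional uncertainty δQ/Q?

Let p = u·x = 422500. δp/p = √((1·δu/u)² + (1·δx/x)²) = √(0.00839 + 0.00129) = 0.0984, so δp = 41600.
Q = p + s: δQ = √(δp² + δs²) = √(1.73e+09 + 1.69e+08) = 43600
Q = 713800, so δQ/Q = 43600/713800 = 0.0610.

0.0610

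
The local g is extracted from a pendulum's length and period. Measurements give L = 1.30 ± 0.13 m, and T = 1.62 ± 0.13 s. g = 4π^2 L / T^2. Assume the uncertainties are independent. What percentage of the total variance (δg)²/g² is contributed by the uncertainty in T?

72.0%

(δg/g)² = (1·δL/L)² + (-2·δT/T)²
  L term: (1×0.100)² = 0.0100
  T term: (-2×0.0802)² = 0.0258
Total = 0.0358. Share from T = 0.0258/0.0358 = 0.720.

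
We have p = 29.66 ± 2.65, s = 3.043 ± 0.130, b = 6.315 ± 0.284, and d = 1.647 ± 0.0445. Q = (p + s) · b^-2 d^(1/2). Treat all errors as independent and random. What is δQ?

Let u = p + s = 32.70. δu = √(δp² + δs²) = √(7.02 + 0.0169) = 2.65, so δu/u = 0.0811.
Q is then a monomial in u, b, d:
δQ/Q = √((δu/u)² + (-2·δb/b)² + (½·δd/d)²) = √(0.00658 + 0.00809 + 0.000183) = 0.122
Q = 1.052, so δQ = 0.122 × 1.052 = 0.128.

0.128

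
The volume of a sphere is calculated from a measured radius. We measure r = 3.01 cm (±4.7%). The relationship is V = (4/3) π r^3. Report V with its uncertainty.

114 ± 16.1 cm^3

V ∝ r^3, so δV/V = |3| · δr/r = 3 × 0.0470 = 0.141.
V = 114 cm^3, so δV = 0.141 × 114 = 16.1 cm^3.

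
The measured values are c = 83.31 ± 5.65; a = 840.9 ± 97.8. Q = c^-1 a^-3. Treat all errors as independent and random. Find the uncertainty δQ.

7.18e-12

Since Q is a product/quotient, work with relative uncertainties:
  (-1·δc/c)² = (-1×0.0678)² = 0.00460;  (-3·δa/a)² = (-3×0.116)² = 0.122
δQ/Q = √(0.126) = 0.355
Q = 2.019e-11, so δQ = 0.355 × 2.019e-11 = 7.18e-12.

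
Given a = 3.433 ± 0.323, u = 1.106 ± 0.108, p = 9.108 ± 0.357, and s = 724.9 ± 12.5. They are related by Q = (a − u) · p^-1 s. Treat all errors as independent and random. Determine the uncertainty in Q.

Let w = a − u = 2.327. δw = √(δa² + δu²) = √(0.104 + 0.0117) = 0.341, so δw/w = 0.146.
Q is then a monomial in w, p, s:
δQ/Q = √((δw/w)² + (-1·δp/p)² + (1·δs/s)²) = √(0.0214 + 0.00154 + 0.000297) = 0.152
Q = 185.2, so δQ = 0.152 × 185.2 = 28.2.

28.2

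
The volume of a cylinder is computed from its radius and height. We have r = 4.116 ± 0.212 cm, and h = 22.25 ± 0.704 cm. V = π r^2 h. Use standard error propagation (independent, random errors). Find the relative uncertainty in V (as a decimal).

0.108

Each factor contributes (exponent × relative error)² to (δV/V)²:
  (2·δr/r)² = (2×0.0515)² = 0.0106;  (1·δh/h)² = (1×0.0316)² = 0.00100
δV/V = √(0.0116) = 0.108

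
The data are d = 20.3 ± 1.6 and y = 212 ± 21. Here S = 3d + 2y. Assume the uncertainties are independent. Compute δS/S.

Sums and differences: (δS)² = Σ (cᵢ δxᵢ)².
  (3·δd)² = 23.0;  (2·δy)² = 1760
δS = √(1790) = 42.3
S = 485, so δS/S = 42.3/485 = 0.0872.

0.0872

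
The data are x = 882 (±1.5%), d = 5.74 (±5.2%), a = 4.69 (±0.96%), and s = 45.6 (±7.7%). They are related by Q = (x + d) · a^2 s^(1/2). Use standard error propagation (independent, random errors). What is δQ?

Let u = x + d = 888. δu = √(δx² + δd²) = √(175 + 0.0891) = 13.2, so δu/u = 0.0149.
Q is then a monomial in u, a, s:
δQ/Q = √((δu/u)² + (2·δa/a)² + (½·δs/s)²) = √(0.000222 + 0.000369 + 0.00148) = 0.0455
Q = 1.32e+05, so δQ = 0.0455 × 1.32e+05 = 6000.

6000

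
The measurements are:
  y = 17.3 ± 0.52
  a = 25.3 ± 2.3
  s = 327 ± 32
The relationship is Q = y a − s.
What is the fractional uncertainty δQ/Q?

0.476

Let p = y·a = 438. δp/p = √((1·δy/y)² + (1·δa/a)²) = √(0.000903 + 0.00826) = 0.0957, so δp = 41.9.
Q = p − s: δQ = √(δp² + δs²) = √(1760 + 1020) = 52.7
Q = 111, so δQ/Q = 52.7/111 = 0.476.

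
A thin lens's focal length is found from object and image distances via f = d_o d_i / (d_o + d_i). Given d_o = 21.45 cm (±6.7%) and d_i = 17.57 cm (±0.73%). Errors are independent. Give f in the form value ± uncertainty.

∂f/∂d_o = (d_i/(d_o+d_i))² = 0.203;  ∂f/∂d_i = (d_o/(d_o+d_i))² = 0.302
δf = √((∂f/∂d_o · δd_o)² + (∂f/∂d_i · δd_i)²) = √(0.0849 + 0.00150) = 0.294 cm
f = 9.659 cm.

9.659 ± 0.294 cm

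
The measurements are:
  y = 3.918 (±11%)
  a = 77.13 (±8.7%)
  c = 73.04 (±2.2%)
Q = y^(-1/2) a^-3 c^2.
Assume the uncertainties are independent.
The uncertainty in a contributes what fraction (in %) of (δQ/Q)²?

93.2%

(δQ/Q)² = (−½·δy/y)² + (-3·δa/a)² + (2·δc/c)²
  y term: (-0.5×0.110)² = 0.00302
  a term: (-3×0.0870)² = 0.0681
  c term: (2×0.0220)² = 0.00194
Total = 0.0731. Share from a = 0.0681/0.0731 = 0.932.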